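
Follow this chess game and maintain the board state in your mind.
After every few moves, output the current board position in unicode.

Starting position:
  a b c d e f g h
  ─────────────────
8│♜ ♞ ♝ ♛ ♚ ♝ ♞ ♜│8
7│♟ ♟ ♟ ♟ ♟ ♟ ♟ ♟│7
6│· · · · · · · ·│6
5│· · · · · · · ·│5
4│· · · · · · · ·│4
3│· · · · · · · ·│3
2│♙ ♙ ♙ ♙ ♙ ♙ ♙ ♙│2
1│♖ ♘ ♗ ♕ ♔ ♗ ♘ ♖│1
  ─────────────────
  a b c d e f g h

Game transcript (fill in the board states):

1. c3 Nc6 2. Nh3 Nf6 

  a b c d e f g h
  ─────────────────
8│♜ · ♝ ♛ ♚ ♝ · ♜│8
7│♟ ♟ ♟ ♟ ♟ ♟ ♟ ♟│7
6│· · ♞ · · ♞ · ·│6
5│· · · · · · · ·│5
4│· · · · · · · ·│4
3│· · ♙ · · · · ♘│3
2│♙ ♙ · ♙ ♙ ♙ ♙ ♙│2
1│♖ ♘ ♗ ♕ ♔ ♗ · ♖│1
  ─────────────────
  a b c d e f g h

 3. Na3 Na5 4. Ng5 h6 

  a b c d e f g h
  ─────────────────
8│♜ · ♝ ♛ ♚ ♝ · ♜│8
7│♟ ♟ ♟ ♟ ♟ ♟ ♟ ·│7
6│· · · · · ♞ · ♟│6
5│♞ · · · · · ♘ ·│5
4│· · · · · · · ·│4
3│♘ · ♙ · · · · ·│3
2│♙ ♙ · ♙ ♙ ♙ ♙ ♙│2
1│♖ · ♗ ♕ ♔ ♗ · ♖│1
  ─────────────────
  a b c d e f g h

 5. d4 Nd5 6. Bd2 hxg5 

  a b c d e f g h
  ─────────────────
8│♜ · ♝ ♛ ♚ ♝ · ♜│8
7│♟ ♟ ♟ ♟ ♟ ♟ ♟ ·│7
6│· · · · · · · ·│6
5│♞ · · ♞ · · ♟ ·│5
4│· · · ♙ · · · ·│4
3│♘ · ♙ · · · · ·│3
2│♙ ♙ · ♗ ♙ ♙ ♙ ♙│2
1│♖ · · ♕ ♔ ♗ · ♖│1
  ─────────────────
  a b c d e f g h

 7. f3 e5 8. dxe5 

  a b c d e f g h
  ─────────────────
8│♜ · ♝ ♛ ♚ ♝ · ♜│8
7│♟ ♟ ♟ ♟ · ♟ ♟ ·│7
6│· · · · · · · ·│6
5│♞ · · ♞ ♙ · ♟ ·│5
4│· · · · · · · ·│4
3│♘ · ♙ · · ♙ · ·│3
2│♙ ♙ · ♗ ♙ · ♙ ♙│2
1│♖ · · ♕ ♔ ♗ · ♖│1
  ─────────────────
  a b c d e f g h


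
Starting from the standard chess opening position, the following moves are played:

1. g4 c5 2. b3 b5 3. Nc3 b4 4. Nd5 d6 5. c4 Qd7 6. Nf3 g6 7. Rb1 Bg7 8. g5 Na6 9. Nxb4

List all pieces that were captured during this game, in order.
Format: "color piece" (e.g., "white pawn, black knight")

Tracking captures:
  Nxb4: captured black pawn

black pawn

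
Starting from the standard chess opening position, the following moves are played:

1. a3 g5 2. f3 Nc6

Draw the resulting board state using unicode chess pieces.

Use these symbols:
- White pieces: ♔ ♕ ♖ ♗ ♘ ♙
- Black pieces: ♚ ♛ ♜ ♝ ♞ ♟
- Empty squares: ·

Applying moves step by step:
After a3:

♜ ♞ ♝ ♛ ♚ ♝ ♞ ♜
♟ ♟ ♟ ♟ ♟ ♟ ♟ ♟
· · · · · · · ·
· · · · · · · ·
· · · · · · · ·
♙ · · · · · · ·
· ♙ ♙ ♙ ♙ ♙ ♙ ♙
♖ ♘ ♗ ♕ ♔ ♗ ♘ ♖


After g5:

♜ ♞ ♝ ♛ ♚ ♝ ♞ ♜
♟ ♟ ♟ ♟ ♟ ♟ · ♟
· · · · · · · ·
· · · · · · ♟ ·
· · · · · · · ·
♙ · · · · · · ·
· ♙ ♙ ♙ ♙ ♙ ♙ ♙
♖ ♘ ♗ ♕ ♔ ♗ ♘ ♖


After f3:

♜ ♞ ♝ ♛ ♚ ♝ ♞ ♜
♟ ♟ ♟ ♟ ♟ ♟ · ♟
· · · · · · · ·
· · · · · · ♟ ·
· · · · · · · ·
♙ · · · · ♙ · ·
· ♙ ♙ ♙ ♙ · ♙ ♙
♖ ♘ ♗ ♕ ♔ ♗ ♘ ♖


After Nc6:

♜ · ♝ ♛ ♚ ♝ ♞ ♜
♟ ♟ ♟ ♟ ♟ ♟ · ♟
· · ♞ · · · · ·
· · · · · · ♟ ·
· · · · · · · ·
♙ · · · · ♙ · ·
· ♙ ♙ ♙ ♙ · ♙ ♙
♖ ♘ ♗ ♕ ♔ ♗ ♘ ♖



  a b c d e f g h
  ─────────────────
8│♜ · ♝ ♛ ♚ ♝ ♞ ♜│8
7│♟ ♟ ♟ ♟ ♟ ♟ · ♟│7
6│· · ♞ · · · · ·│6
5│· · · · · · ♟ ·│5
4│· · · · · · · ·│4
3│♙ · · · · ♙ · ·│3
2│· ♙ ♙ ♙ ♙ · ♙ ♙│2
1│♖ ♘ ♗ ♕ ♔ ♗ ♘ ♖│1
  ─────────────────
  a b c d e f g h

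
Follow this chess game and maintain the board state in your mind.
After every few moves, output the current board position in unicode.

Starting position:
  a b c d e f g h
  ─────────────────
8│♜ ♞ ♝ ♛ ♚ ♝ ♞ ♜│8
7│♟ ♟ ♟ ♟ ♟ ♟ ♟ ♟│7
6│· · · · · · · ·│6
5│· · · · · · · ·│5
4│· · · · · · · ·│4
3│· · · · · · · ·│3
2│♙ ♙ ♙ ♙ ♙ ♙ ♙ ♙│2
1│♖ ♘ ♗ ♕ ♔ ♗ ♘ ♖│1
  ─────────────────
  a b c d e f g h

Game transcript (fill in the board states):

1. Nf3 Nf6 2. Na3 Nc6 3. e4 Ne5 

  a b c d e f g h
  ─────────────────
8│♜ · ♝ ♛ ♚ ♝ · ♜│8
7│♟ ♟ ♟ ♟ ♟ ♟ ♟ ♟│7
6│· · · · · ♞ · ·│6
5│· · · · ♞ · · ·│5
4│· · · · ♙ · · ·│4
3│♘ · · · · ♘ · ·│3
2│♙ ♙ ♙ ♙ · ♙ ♙ ♙│2
1│♖ · ♗ ♕ ♔ ♗ · ♖│1
  ─────────────────
  a b c d e f g h

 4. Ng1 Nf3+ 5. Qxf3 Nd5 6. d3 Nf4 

  a b c d e f g h
  ─────────────────
8│♜ · ♝ ♛ ♚ ♝ · ♜│8
7│♟ ♟ ♟ ♟ ♟ ♟ ♟ ♟│7
6│· · · · · · · ·│6
5│· · · · · · · ·│5
4│· · · · ♙ ♞ · ·│4
3│♘ · · ♙ · ♕ · ·│3
2│♙ ♙ ♙ · · ♙ ♙ ♙│2
1│♖ · ♗ · ♔ ♗ ♘ ♖│1
  ─────────────────
  a b c d e f g h

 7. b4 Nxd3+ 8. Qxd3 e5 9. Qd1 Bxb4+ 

  a b c d e f g h
  ─────────────────
8│♜ · ♝ ♛ ♚ · · ♜│8
7│♟ ♟ ♟ ♟ · ♟ ♟ ♟│7
6│· · · · · · · ·│6
5│· · · · ♟ · · ·│5
4│· ♝ · · ♙ · · ·│4
3│♘ · · · · · · ·│3
2│♙ · ♙ · · ♙ ♙ ♙│2
1│♖ · ♗ ♕ ♔ ♗ ♘ ♖│1
  ─────────────────
  a b c d e f g h

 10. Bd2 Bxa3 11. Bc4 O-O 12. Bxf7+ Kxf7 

  a b c d e f g h
  ─────────────────
8│♜ · ♝ ♛ · ♜ · ·│8
7│♟ ♟ ♟ ♟ · ♚ ♟ ♟│7
6│· · · · · · · ·│6
5│· · · · ♟ · · ·│5
4│· · · · ♙ · · ·│4
3│♝ · · · · · · ·│3
2│♙ · ♙ ♗ · ♙ ♙ ♙│2
1│♖ · · ♕ ♔ · ♘ ♖│1
  ─────────────────
  a b c d e f g h

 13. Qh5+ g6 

  a b c d e f g h
  ─────────────────
8│♜ · ♝ ♛ · ♜ · ·│8
7│♟ ♟ ♟ ♟ · ♚ · ♟│7
6│· · · · · · ♟ ·│6
5│· · · · ♟ · · ♕│5
4│· · · · ♙ · · ·│4
3│♝ · · · · · · ·│3
2│♙ · ♙ ♗ · ♙ ♙ ♙│2
1│♖ · · · ♔ · ♘ ♖│1
  ─────────────────
  a b c d e f g h


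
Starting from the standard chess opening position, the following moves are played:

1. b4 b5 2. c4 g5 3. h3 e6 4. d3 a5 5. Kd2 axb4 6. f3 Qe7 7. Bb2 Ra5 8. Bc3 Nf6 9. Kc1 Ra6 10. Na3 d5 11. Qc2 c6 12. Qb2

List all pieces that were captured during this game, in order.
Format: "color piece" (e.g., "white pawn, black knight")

Tracking captures:
  axb4: captured white pawn

white pawn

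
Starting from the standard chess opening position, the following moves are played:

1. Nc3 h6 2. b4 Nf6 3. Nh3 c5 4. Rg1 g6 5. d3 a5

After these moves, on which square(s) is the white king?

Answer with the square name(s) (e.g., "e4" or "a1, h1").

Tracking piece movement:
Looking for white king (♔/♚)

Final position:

  a b c d e f g h
  ─────────────────
8│♜ ♞ ♝ ♛ ♚ ♝ · ♜│8
7│· ♟ · ♟ ♟ ♟ · ·│7
6│· · · · · ♞ ♟ ♟│6
5│♟ · ♟ · · · · ·│5
4│· ♙ · · · · · ·│4
3│· · ♘ ♙ · · · ♘│3
2│♙ · ♙ · ♙ ♙ ♙ ♙│2
1│♖ · ♗ ♕ ♔ ♗ ♖ ·│1
  ─────────────────
  a b c d e f g h


e1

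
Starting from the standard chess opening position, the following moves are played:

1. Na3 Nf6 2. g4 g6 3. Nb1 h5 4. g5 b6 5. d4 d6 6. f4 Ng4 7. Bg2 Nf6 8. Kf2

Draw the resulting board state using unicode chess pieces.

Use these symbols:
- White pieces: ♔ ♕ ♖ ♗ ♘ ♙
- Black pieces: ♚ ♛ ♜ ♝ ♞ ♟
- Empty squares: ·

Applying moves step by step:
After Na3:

♜ ♞ ♝ ♛ ♚ ♝ ♞ ♜
♟ ♟ ♟ ♟ ♟ ♟ ♟ ♟
· · · · · · · ·
· · · · · · · ·
· · · · · · · ·
♘ · · · · · · ·
♙ ♙ ♙ ♙ ♙ ♙ ♙ ♙
♖ · ♗ ♕ ♔ ♗ ♘ ♖


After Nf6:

♜ ♞ ♝ ♛ ♚ ♝ · ♜
♟ ♟ ♟ ♟ ♟ ♟ ♟ ♟
· · · · · ♞ · ·
· · · · · · · ·
· · · · · · · ·
♘ · · · · · · ·
♙ ♙ ♙ ♙ ♙ ♙ ♙ ♙
♖ · ♗ ♕ ♔ ♗ ♘ ♖


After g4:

♜ ♞ ♝ ♛ ♚ ♝ · ♜
♟ ♟ ♟ ♟ ♟ ♟ ♟ ♟
· · · · · ♞ · ·
· · · · · · · ·
· · · · · · ♙ ·
♘ · · · · · · ·
♙ ♙ ♙ ♙ ♙ ♙ · ♙
♖ · ♗ ♕ ♔ ♗ ♘ ♖


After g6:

♜ ♞ ♝ ♛ ♚ ♝ · ♜
♟ ♟ ♟ ♟ ♟ ♟ · ♟
· · · · · ♞ ♟ ·
· · · · · · · ·
· · · · · · ♙ ·
♘ · · · · · · ·
♙ ♙ ♙ ♙ ♙ ♙ · ♙
♖ · ♗ ♕ ♔ ♗ ♘ ♖


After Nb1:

♜ ♞ ♝ ♛ ♚ ♝ · ♜
♟ ♟ ♟ ♟ ♟ ♟ · ♟
· · · · · ♞ ♟ ·
· · · · · · · ·
· · · · · · ♙ ·
· · · · · · · ·
♙ ♙ ♙ ♙ ♙ ♙ · ♙
♖ ♘ ♗ ♕ ♔ ♗ ♘ ♖


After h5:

♜ ♞ ♝ ♛ ♚ ♝ · ♜
♟ ♟ ♟ ♟ ♟ ♟ · ·
· · · · · ♞ ♟ ·
· · · · · · · ♟
· · · · · · ♙ ·
· · · · · · · ·
♙ ♙ ♙ ♙ ♙ ♙ · ♙
♖ ♘ ♗ ♕ ♔ ♗ ♘ ♖


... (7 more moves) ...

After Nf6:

♜ ♞ ♝ ♛ ♚ ♝ · ♜
♟ · ♟ · ♟ ♟ · ·
· ♟ · ♟ · ♞ ♟ ·
· · · · · · ♙ ♟
· · · ♙ · ♙ · ·
· · · · · · · ·
♙ ♙ ♙ · ♙ · ♗ ♙
♖ ♘ ♗ ♕ ♔ · ♘ ♖


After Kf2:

♜ ♞ ♝ ♛ ♚ ♝ · ♜
♟ · ♟ · ♟ ♟ · ·
· ♟ · ♟ · ♞ ♟ ·
· · · · · · ♙ ♟
· · · ♙ · ♙ · ·
· · · · · · · ·
♙ ♙ ♙ · ♙ ♔ ♗ ♙
♖ ♘ ♗ ♕ · · ♘ ♖



  a b c d e f g h
  ─────────────────
8│♜ ♞ ♝ ♛ ♚ ♝ · ♜│8
7│♟ · ♟ · ♟ ♟ · ·│7
6│· ♟ · ♟ · ♞ ♟ ·│6
5│· · · · · · ♙ ♟│5
4│· · · ♙ · ♙ · ·│4
3│· · · · · · · ·│3
2│♙ ♙ ♙ · ♙ ♔ ♗ ♙│2
1│♖ ♘ ♗ ♕ · · ♘ ♖│1
  ─────────────────
  a b c d e f g h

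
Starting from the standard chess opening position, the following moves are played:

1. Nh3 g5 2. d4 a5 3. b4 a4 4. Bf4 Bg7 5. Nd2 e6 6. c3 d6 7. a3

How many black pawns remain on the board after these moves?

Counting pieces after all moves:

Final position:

  a b c d e f g h
  ─────────────────
8│♜ ♞ ♝ ♛ ♚ · ♞ ♜│8
7│· ♟ ♟ · · ♟ ♝ ♟│7
6│· · · ♟ ♟ · · ·│6
5│· · · · · · ♟ ·│5
4│♟ ♙ · ♙ · ♗ · ·│4
3│♙ · ♙ · · · · ♘│3
2│· · · ♘ ♙ ♙ ♙ ♙│2
1│♖ · · ♕ ♔ ♗ · ♖│1
  ─────────────────
  a b c d e f g h


8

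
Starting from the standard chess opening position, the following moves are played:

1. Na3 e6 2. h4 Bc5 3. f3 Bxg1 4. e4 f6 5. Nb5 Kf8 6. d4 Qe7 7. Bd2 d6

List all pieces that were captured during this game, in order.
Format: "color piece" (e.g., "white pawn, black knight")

Tracking captures:
  Bxg1: captured white knight

white knight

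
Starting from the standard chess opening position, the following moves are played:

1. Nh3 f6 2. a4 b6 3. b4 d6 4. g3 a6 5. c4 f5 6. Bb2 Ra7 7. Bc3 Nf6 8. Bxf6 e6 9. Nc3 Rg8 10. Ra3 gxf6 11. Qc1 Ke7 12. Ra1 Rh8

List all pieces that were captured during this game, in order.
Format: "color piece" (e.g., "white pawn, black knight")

Tracking captures:
  Bxf6: captured black knight
  gxf6: captured white bishop

black knight, white bishop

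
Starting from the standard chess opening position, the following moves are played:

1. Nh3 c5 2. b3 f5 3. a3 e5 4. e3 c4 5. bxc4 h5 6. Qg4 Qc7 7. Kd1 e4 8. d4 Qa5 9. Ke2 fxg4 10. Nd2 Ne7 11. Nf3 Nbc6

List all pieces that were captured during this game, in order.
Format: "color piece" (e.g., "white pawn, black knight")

Tracking captures:
  bxc4: captured black pawn
  fxg4: captured white queen

black pawn, white queen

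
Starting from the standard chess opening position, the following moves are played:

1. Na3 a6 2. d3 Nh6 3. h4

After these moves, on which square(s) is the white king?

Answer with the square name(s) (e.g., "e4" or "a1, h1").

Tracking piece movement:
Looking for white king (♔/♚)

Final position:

  a b c d e f g h
  ─────────────────
8│♜ ♞ ♝ ♛ ♚ ♝ · ♜│8
7│· ♟ ♟ ♟ ♟ ♟ ♟ ♟│7
6│♟ · · · · · · ♞│6
5│· · · · · · · ·│5
4│· · · · · · · ♙│4
3│♘ · · ♙ · · · ·│3
2│♙ ♙ ♙ · ♙ ♙ ♙ ·│2
1│♖ · ♗ ♕ ♔ ♗ ♘ ♖│1
  ─────────────────
  a b c d e f g h


e1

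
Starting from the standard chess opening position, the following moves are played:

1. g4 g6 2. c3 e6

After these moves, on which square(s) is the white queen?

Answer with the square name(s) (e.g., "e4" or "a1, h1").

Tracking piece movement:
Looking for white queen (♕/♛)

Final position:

  a b c d e f g h
  ─────────────────
8│♜ ♞ ♝ ♛ ♚ ♝ ♞ ♜│8
7│♟ ♟ ♟ ♟ · ♟ · ♟│7
6│· · · · ♟ · ♟ ·│6
5│· · · · · · · ·│5
4│· · · · · · ♙ ·│4
3│· · ♙ · · · · ·│3
2│♙ ♙ · ♙ ♙ ♙ · ♙│2
1│♖ ♘ ♗ ♕ ♔ ♗ ♘ ♖│1
  ─────────────────
  a b c d e f g h


d1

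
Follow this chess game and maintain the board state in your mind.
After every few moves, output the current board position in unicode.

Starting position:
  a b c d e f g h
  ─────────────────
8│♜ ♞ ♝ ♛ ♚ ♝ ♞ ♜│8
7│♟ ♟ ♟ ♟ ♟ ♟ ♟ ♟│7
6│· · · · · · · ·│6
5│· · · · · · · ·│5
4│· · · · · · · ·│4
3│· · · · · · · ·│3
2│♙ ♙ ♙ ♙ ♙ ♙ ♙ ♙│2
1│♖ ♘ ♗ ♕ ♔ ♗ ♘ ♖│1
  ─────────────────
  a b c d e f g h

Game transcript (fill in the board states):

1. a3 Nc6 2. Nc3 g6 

  a b c d e f g h
  ─────────────────
8│♜ · ♝ ♛ ♚ ♝ ♞ ♜│8
7│♟ ♟ ♟ ♟ ♟ ♟ · ♟│7
6│· · ♞ · · · ♟ ·│6
5│· · · · · · · ·│5
4│· · · · · · · ·│4
3│♙ · ♘ · · · · ·│3
2│· ♙ ♙ ♙ ♙ ♙ ♙ ♙│2
1│♖ · ♗ ♕ ♔ ♗ ♘ ♖│1
  ─────────────────
  a b c d e f g h

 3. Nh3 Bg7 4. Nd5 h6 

  a b c d e f g h
  ─────────────────
8│♜ · ♝ ♛ ♚ · ♞ ♜│8
7│♟ ♟ ♟ ♟ ♟ ♟ ♝ ·│7
6│· · ♞ · · · ♟ ♟│6
5│· · · ♘ · · · ·│5
4│· · · · · · · ·│4
3│♙ · · · · · · ♘│3
2│· ♙ ♙ ♙ ♙ ♙ ♙ ♙│2
1│♖ · ♗ ♕ ♔ ♗ · ♖│1
  ─────────────────
  a b c d e f g h

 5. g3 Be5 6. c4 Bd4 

  a b c d e f g h
  ─────────────────
8│♜ · ♝ ♛ ♚ · ♞ ♜│8
7│♟ ♟ ♟ ♟ ♟ ♟ · ·│7
6│· · ♞ · · · ♟ ♟│6
5│· · · ♘ · · · ·│5
4│· · ♙ ♝ · · · ·│4
3│♙ · · · · · ♙ ♘│3
2│· ♙ · ♙ ♙ ♙ · ♙│2
1│♖ · ♗ ♕ ♔ ♗ · ♖│1
  ─────────────────
  a b c d e f g h

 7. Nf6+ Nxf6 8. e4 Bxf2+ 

  a b c d e f g h
  ─────────────────
8│♜ · ♝ ♛ ♚ · · ♜│8
7│♟ ♟ ♟ ♟ ♟ ♟ · ·│7
6│· · ♞ · · ♞ ♟ ♟│6
5│· · · · · · · ·│5
4│· · ♙ · ♙ · · ·│4
3│♙ · · · · · ♙ ♘│3
2│· ♙ · ♙ · ♝ · ♙│2
1│♖ · ♗ ♕ ♔ ♗ · ♖│1
  ─────────────────
  a b c d e f g h

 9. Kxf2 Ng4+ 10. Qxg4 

  a b c d e f g h
  ─────────────────
8│♜ · ♝ ♛ ♚ · · ♜│8
7│♟ ♟ ♟ ♟ ♟ ♟ · ·│7
6│· · ♞ · · · ♟ ♟│6
5│· · · · · · · ·│5
4│· · ♙ · ♙ · ♕ ·│4
3│♙ · · · · · ♙ ♘│3
2│· ♙ · ♙ · ♔ · ♙│2
1│♖ · ♗ · · ♗ · ♖│1
  ─────────────────
  a b c d e f g h


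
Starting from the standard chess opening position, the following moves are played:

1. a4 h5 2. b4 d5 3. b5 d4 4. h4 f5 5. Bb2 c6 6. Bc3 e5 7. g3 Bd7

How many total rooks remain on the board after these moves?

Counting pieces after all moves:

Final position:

  a b c d e f g h
  ─────────────────
8│♜ ♞ · ♛ ♚ ♝ ♞ ♜│8
7│♟ ♟ · ♝ · · ♟ ·│7
6│· · ♟ · · · · ·│6
5│· ♙ · · ♟ ♟ · ♟│5
4│♙ · · ♟ · · · ♙│4
3│· · ♗ · · · ♙ ·│3
2│· · ♙ ♙ ♙ ♙ · ·│2
1│♖ ♘ · ♕ ♔ ♗ ♘ ♖│1
  ─────────────────
  a b c d e f g h


4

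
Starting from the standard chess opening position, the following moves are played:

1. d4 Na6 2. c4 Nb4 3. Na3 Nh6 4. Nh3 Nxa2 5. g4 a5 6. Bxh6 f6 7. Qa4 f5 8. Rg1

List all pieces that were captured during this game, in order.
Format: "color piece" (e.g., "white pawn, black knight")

Tracking captures:
  Nxa2: captured white pawn
  Bxh6: captured black knight

white pawn, black knight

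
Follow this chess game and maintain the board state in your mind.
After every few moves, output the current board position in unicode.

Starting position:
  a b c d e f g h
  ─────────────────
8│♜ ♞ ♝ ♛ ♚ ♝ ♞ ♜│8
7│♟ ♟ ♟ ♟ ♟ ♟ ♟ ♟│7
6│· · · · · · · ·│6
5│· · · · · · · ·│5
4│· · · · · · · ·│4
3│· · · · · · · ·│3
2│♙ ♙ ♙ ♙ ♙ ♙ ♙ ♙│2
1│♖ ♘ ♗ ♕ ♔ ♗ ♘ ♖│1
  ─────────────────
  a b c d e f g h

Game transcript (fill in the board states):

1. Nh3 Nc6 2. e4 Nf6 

  a b c d e f g h
  ─────────────────
8│♜ · ♝ ♛ ♚ ♝ · ♜│8
7│♟ ♟ ♟ ♟ ♟ ♟ ♟ ♟│7
6│· · ♞ · · ♞ · ·│6
5│· · · · · · · ·│5
4│· · · · ♙ · · ·│4
3│· · · · · · · ♘│3
2│♙ ♙ ♙ ♙ · ♙ ♙ ♙│2
1│♖ ♘ ♗ ♕ ♔ ♗ · ♖│1
  ─────────────────
  a b c d e f g h

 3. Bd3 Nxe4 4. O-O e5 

  a b c d e f g h
  ─────────────────
8│♜ · ♝ ♛ ♚ ♝ · ♜│8
7│♟ ♟ ♟ ♟ · ♟ ♟ ♟│7
6│· · ♞ · · · · ·│6
5│· · · · ♟ · · ·│5
4│· · · · ♞ · · ·│4
3│· · · ♗ · · · ♘│3
2│♙ ♙ ♙ ♙ · ♙ ♙ ♙│2
1│♖ ♘ ♗ ♕ · ♖ ♔ ·│1
  ─────────────────
  a b c d e f g h

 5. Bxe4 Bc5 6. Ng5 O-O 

  a b c d e f g h
  ─────────────────
8│♜ · ♝ ♛ · ♜ ♚ ·│8
7│♟ ♟ ♟ ♟ · ♟ ♟ ♟│7
6│· · ♞ · · · · ·│6
5│· · ♝ · ♟ · ♘ ·│5
4│· · · · ♗ · · ·│4
3│· · · · · · · ·│3
2│♙ ♙ ♙ ♙ · ♙ ♙ ♙│2
1│♖ ♘ ♗ ♕ · ♖ ♔ ·│1
  ─────────────────
  a b c d e f g h



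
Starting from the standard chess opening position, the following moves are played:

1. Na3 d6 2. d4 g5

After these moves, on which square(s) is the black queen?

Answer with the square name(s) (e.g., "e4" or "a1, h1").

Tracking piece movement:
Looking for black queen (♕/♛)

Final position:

  a b c d e f g h
  ─────────────────
8│♜ ♞ ♝ ♛ ♚ ♝ ♞ ♜│8
7│♟ ♟ ♟ · ♟ ♟ · ♟│7
6│· · · ♟ · · · ·│6
5│· · · · · · ♟ ·│5
4│· · · ♙ · · · ·│4
3│♘ · · · · · · ·│3
2│♙ ♙ ♙ · ♙ ♙ ♙ ♙│2
1│♖ · ♗ ♕ ♔ ♗ ♘ ♖│1
  ─────────────────
  a b c d e f g h


d8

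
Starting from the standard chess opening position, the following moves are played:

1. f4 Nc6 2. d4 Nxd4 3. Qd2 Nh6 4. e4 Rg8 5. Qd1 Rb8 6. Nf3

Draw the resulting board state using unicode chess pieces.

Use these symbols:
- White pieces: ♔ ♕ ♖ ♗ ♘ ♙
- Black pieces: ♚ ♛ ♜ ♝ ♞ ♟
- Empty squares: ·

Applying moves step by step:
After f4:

♜ ♞ ♝ ♛ ♚ ♝ ♞ ♜
♟ ♟ ♟ ♟ ♟ ♟ ♟ ♟
· · · · · · · ·
· · · · · · · ·
· · · · · ♙ · ·
· · · · · · · ·
♙ ♙ ♙ ♙ ♙ · ♙ ♙
♖ ♘ ♗ ♕ ♔ ♗ ♘ ♖


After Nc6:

♜ · ♝ ♛ ♚ ♝ ♞ ♜
♟ ♟ ♟ ♟ ♟ ♟ ♟ ♟
· · ♞ · · · · ·
· · · · · · · ·
· · · · · ♙ · ·
· · · · · · · ·
♙ ♙ ♙ ♙ ♙ · ♙ ♙
♖ ♘ ♗ ♕ ♔ ♗ ♘ ♖


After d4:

♜ · ♝ ♛ ♚ ♝ ♞ ♜
♟ ♟ ♟ ♟ ♟ ♟ ♟ ♟
· · ♞ · · · · ·
· · · · · · · ·
· · · ♙ · ♙ · ·
· · · · · · · ·
♙ ♙ ♙ · ♙ · ♙ ♙
♖ ♘ ♗ ♕ ♔ ♗ ♘ ♖


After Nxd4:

♜ · ♝ ♛ ♚ ♝ ♞ ♜
♟ ♟ ♟ ♟ ♟ ♟ ♟ ♟
· · · · · · · ·
· · · · · · · ·
· · · ♞ · ♙ · ·
· · · · · · · ·
♙ ♙ ♙ · ♙ · ♙ ♙
♖ ♘ ♗ ♕ ♔ ♗ ♘ ♖


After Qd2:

♜ · ♝ ♛ ♚ ♝ ♞ ♜
♟ ♟ ♟ ♟ ♟ ♟ ♟ ♟
· · · · · · · ·
· · · · · · · ·
· · · ♞ · ♙ · ·
· · · · · · · ·
♙ ♙ ♙ ♕ ♙ · ♙ ♙
♖ ♘ ♗ · ♔ ♗ ♘ ♖


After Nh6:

♜ · ♝ ♛ ♚ ♝ · ♜
♟ ♟ ♟ ♟ ♟ ♟ ♟ ♟
· · · · · · · ♞
· · · · · · · ·
· · · ♞ · ♙ · ·
· · · · · · · ·
♙ ♙ ♙ ♕ ♙ · ♙ ♙
♖ ♘ ♗ · ♔ ♗ ♘ ♖


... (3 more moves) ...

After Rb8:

· ♜ ♝ ♛ ♚ ♝ ♜ ·
♟ ♟ ♟ ♟ ♟ ♟ ♟ ♟
· · · · · · · ♞
· · · · · · · ·
· · · ♞ ♙ ♙ · ·
· · · · · · · ·
♙ ♙ ♙ · · · ♙ ♙
♖ ♘ ♗ ♕ ♔ ♗ ♘ ♖


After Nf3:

· ♜ ♝ ♛ ♚ ♝ ♜ ·
♟ ♟ ♟ ♟ ♟ ♟ ♟ ♟
· · · · · · · ♞
· · · · · · · ·
· · · ♞ ♙ ♙ · ·
· · · · · ♘ · ·
♙ ♙ ♙ · · · ♙ ♙
♖ ♘ ♗ ♕ ♔ ♗ · ♖



  a b c d e f g h
  ─────────────────
8│· ♜ ♝ ♛ ♚ ♝ ♜ ·│8
7│♟ ♟ ♟ ♟ ♟ ♟ ♟ ♟│7
6│· · · · · · · ♞│6
5│· · · · · · · ·│5
4│· · · ♞ ♙ ♙ · ·│4
3│· · · · · ♘ · ·│3
2│♙ ♙ ♙ · · · ♙ ♙│2
1│♖ ♘ ♗ ♕ ♔ ♗ · ♖│1
  ─────────────────
  a b c d e f g h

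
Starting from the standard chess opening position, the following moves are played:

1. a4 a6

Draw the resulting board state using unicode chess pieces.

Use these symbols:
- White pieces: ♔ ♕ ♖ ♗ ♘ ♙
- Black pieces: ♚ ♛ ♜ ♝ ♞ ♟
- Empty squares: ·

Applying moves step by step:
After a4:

♜ ♞ ♝ ♛ ♚ ♝ ♞ ♜
♟ ♟ ♟ ♟ ♟ ♟ ♟ ♟
· · · · · · · ·
· · · · · · · ·
♙ · · · · · · ·
· · · · · · · ·
· ♙ ♙ ♙ ♙ ♙ ♙ ♙
♖ ♘ ♗ ♕ ♔ ♗ ♘ ♖


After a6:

♜ ♞ ♝ ♛ ♚ ♝ ♞ ♜
· ♟ ♟ ♟ ♟ ♟ ♟ ♟
♟ · · · · · · ·
· · · · · · · ·
♙ · · · · · · ·
· · · · · · · ·
· ♙ ♙ ♙ ♙ ♙ ♙ ♙
♖ ♘ ♗ ♕ ♔ ♗ ♘ ♖



  a b c d e f g h
  ─────────────────
8│♜ ♞ ♝ ♛ ♚ ♝ ♞ ♜│8
7│· ♟ ♟ ♟ ♟ ♟ ♟ ♟│7
6│♟ · · · · · · ·│6
5│· · · · · · · ·│5
4│♙ · · · · · · ·│4
3│· · · · · · · ·│3
2│· ♙ ♙ ♙ ♙ ♙ ♙ ♙│2
1│♖ ♘ ♗ ♕ ♔ ♗ ♘ ♖│1
  ─────────────────
  a b c d e f g h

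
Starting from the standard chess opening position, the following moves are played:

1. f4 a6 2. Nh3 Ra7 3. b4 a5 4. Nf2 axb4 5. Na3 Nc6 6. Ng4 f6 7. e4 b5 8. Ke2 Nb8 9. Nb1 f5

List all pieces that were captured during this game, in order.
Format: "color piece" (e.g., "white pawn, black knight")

Tracking captures:
  axb4: captured white pawn

white pawn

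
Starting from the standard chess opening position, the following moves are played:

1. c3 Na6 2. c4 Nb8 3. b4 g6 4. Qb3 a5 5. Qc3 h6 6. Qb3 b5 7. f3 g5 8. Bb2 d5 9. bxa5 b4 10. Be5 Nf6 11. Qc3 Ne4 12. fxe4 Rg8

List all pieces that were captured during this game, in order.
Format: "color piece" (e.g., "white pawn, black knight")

Tracking captures:
  bxa5: captured black pawn
  fxe4: captured black knight

black pawn, black knight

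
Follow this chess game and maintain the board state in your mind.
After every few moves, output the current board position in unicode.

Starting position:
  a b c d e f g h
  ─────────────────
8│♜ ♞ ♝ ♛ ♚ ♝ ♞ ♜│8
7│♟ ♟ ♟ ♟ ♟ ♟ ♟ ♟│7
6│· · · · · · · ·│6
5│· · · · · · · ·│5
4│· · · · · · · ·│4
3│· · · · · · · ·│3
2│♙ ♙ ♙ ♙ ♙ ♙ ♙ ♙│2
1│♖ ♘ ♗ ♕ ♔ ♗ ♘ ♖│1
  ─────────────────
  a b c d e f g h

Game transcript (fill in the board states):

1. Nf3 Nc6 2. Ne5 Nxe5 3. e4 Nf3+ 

  a b c d e f g h
  ─────────────────
8│♜ · ♝ ♛ ♚ ♝ ♞ ♜│8
7│♟ ♟ ♟ ♟ ♟ ♟ ♟ ♟│7
6│· · · · · · · ·│6
5│· · · · · · · ·│5
4│· · · · ♙ · · ·│4
3│· · · · · ♞ · ·│3
2│♙ ♙ ♙ ♙ · ♙ ♙ ♙│2
1│♖ ♘ ♗ ♕ ♔ ♗ · ♖│1
  ─────────────────
  a b c d e f g h

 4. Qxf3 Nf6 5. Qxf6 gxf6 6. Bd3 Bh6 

  a b c d e f g h
  ─────────────────
8│♜ · ♝ ♛ ♚ · · ♜│8
7│♟ ♟ ♟ ♟ ♟ ♟ · ♟│7
6│· · · · · ♟ · ♝│6
5│· · · · · · · ·│5
4│· · · · ♙ · · ·│4
3│· · · ♗ · · · ·│3
2│♙ ♙ ♙ ♙ · ♙ ♙ ♙│2
1│♖ ♘ ♗ · ♔ · · ♖│1
  ─────────────────
  a b c d e f g h

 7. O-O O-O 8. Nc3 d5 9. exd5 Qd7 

  a b c d e f g h
  ─────────────────
8│♜ · ♝ · · ♜ ♚ ·│8
7│♟ ♟ ♟ ♛ ♟ ♟ · ♟│7
6│· · · · · ♟ · ♝│6
5│· · · ♙ · · · ·│5
4│· · · · · · · ·│4
3│· · ♘ ♗ · · · ·│3
2│♙ ♙ ♙ ♙ · ♙ ♙ ♙│2
1│♖ · ♗ · · ♖ ♔ ·│1
  ─────────────────
  a b c d e f g h

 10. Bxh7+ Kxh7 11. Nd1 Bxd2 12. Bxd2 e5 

  a b c d e f g h
  ─────────────────
8│♜ · ♝ · · ♜ · ·│8
7│♟ ♟ ♟ ♛ · ♟ · ♚│7
6│· · · · · ♟ · ·│6
5│· · · ♙ ♟ · · ·│5
4│· · · · · · · ·│4
3│· · · · · · · ·│3
2│♙ ♙ ♙ ♗ · ♙ ♙ ♙│2
1│♖ · · ♘ · ♖ ♔ ·│1
  ─────────────────
  a b c d e f g h

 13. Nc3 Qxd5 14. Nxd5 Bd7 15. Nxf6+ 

  a b c d e f g h
  ─────────────────
8│♜ · · · · ♜ · ·│8
7│♟ ♟ ♟ ♝ · ♟ · ♚│7
6│· · · · · ♘ · ·│6
5│· · · · ♟ · · ·│5
4│· · · · · · · ·│4
3│· · · · · · · ·│3
2│♙ ♙ ♙ ♗ · ♙ ♙ ♙│2
1│♖ · · · · ♖ ♔ ·│1
  ─────────────────
  a b c d e f g h


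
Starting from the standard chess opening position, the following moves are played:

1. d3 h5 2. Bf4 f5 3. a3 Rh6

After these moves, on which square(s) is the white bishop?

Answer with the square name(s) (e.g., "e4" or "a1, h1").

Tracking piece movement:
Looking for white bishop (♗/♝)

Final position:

  a b c d e f g h
  ─────────────────
8│♜ ♞ ♝ ♛ ♚ ♝ ♞ ·│8
7│♟ ♟ ♟ ♟ ♟ · ♟ ·│7
6│· · · · · · · ♜│6
5│· · · · · ♟ · ♟│5
4│· · · · · ♗ · ·│4
3│♙ · · ♙ · · · ·│3
2│· ♙ ♙ · ♙ ♙ ♙ ♙│2
1│♖ ♘ · ♕ ♔ ♗ ♘ ♖│1
  ─────────────────
  a b c d e f g h


f1, f4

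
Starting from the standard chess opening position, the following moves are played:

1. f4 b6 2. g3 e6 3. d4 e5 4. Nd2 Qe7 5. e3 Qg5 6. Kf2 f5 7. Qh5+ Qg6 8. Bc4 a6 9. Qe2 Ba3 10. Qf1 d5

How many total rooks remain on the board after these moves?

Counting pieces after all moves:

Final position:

  a b c d e f g h
  ─────────────────
8│♜ ♞ ♝ · ♚ · ♞ ♜│8
7│· · ♟ · · · ♟ ♟│7
6│♟ ♟ · · · · ♛ ·│6
5│· · · ♟ ♟ ♟ · ·│5
4│· · ♗ ♙ · ♙ · ·│4
3│♝ · · · ♙ · ♙ ·│3
2│♙ ♙ ♙ ♘ · ♔ · ♙│2
1│♖ · ♗ · · ♕ ♘ ♖│1
  ─────────────────
  a b c d e f g h


4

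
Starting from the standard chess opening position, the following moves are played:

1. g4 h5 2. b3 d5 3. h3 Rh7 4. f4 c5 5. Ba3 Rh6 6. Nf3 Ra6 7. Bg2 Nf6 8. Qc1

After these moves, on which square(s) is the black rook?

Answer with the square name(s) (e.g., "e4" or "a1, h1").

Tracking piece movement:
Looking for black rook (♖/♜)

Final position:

  a b c d e f g h
  ─────────────────
8│♜ ♞ ♝ ♛ ♚ ♝ · ·│8
7│♟ ♟ · · ♟ ♟ ♟ ·│7
6│♜ · · · · ♞ · ·│6
5│· · ♟ ♟ · · · ♟│5
4│· · · · · ♙ ♙ ·│4
3│♗ ♙ · · · ♘ · ♙│3
2│♙ · ♙ ♙ ♙ · ♗ ·│2
1│♖ ♘ ♕ · ♔ · · ♖│1
  ─────────────────
  a b c d e f g h


a6, a8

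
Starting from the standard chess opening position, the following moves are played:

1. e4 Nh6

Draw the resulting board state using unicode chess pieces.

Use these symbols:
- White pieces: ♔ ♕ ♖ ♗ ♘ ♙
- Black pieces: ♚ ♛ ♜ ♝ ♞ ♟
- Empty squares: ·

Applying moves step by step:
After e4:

♜ ♞ ♝ ♛ ♚ ♝ ♞ ♜
♟ ♟ ♟ ♟ ♟ ♟ ♟ ♟
· · · · · · · ·
· · · · · · · ·
· · · · ♙ · · ·
· · · · · · · ·
♙ ♙ ♙ ♙ · ♙ ♙ ♙
♖ ♘ ♗ ♕ ♔ ♗ ♘ ♖


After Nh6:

♜ ♞ ♝ ♛ ♚ ♝ · ♜
♟ ♟ ♟ ♟ ♟ ♟ ♟ ♟
· · · · · · · ♞
· · · · · · · ·
· · · · ♙ · · ·
· · · · · · · ·
♙ ♙ ♙ ♙ · ♙ ♙ ♙
♖ ♘ ♗ ♕ ♔ ♗ ♘ ♖



  a b c d e f g h
  ─────────────────
8│♜ ♞ ♝ ♛ ♚ ♝ · ♜│8
7│♟ ♟ ♟ ♟ ♟ ♟ ♟ ♟│7
6│· · · · · · · ♞│6
5│· · · · · · · ·│5
4│· · · · ♙ · · ·│4
3│· · · · · · · ·│3
2│♙ ♙ ♙ ♙ · ♙ ♙ ♙│2
1│♖ ♘ ♗ ♕ ♔ ♗ ♘ ♖│1
  ─────────────────
  a b c d e f g h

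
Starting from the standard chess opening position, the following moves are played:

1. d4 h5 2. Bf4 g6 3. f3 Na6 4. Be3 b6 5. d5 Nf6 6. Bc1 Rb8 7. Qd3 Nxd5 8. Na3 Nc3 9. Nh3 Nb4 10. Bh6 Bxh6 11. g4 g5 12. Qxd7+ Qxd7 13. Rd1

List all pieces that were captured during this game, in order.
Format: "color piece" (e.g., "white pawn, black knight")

Tracking captures:
  Nxd5: captured white pawn
  Bxh6: captured white bishop
  Qxd7+: captured black pawn
  Qxd7: captured white queen

white pawn, white bishop, black pawn, white queen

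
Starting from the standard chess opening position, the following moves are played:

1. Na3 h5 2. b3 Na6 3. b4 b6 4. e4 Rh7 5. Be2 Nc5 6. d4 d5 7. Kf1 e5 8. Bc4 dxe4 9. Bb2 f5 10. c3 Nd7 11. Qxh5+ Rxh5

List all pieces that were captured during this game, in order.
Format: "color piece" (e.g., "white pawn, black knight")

Tracking captures:
  dxe4: captured white pawn
  Qxh5+: captured black pawn
  Rxh5: captured white queen

white pawn, black pawn, white queen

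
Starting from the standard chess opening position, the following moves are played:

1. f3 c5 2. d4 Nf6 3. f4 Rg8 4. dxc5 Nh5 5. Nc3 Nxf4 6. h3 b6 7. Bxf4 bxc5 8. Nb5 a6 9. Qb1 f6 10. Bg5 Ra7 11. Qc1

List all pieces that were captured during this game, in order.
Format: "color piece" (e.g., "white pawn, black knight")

Tracking captures:
  dxc5: captured black pawn
  Nxf4: captured white pawn
  Bxf4: captured black knight
  bxc5: captured white pawn

black pawn, white pawn, black knight, white pawn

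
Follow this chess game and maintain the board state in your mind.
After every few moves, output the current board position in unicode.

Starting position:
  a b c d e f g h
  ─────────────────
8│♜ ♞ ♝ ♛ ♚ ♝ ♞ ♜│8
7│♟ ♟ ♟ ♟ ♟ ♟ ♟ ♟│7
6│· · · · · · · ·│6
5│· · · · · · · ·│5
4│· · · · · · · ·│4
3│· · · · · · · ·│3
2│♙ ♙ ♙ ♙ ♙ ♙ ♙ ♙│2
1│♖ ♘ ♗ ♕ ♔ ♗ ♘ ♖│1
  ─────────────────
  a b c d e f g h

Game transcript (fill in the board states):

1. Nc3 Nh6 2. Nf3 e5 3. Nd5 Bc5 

  a b c d e f g h
  ─────────────────
8│♜ ♞ ♝ ♛ ♚ · · ♜│8
7│♟ ♟ ♟ ♟ · ♟ ♟ ♟│7
6│· · · · · · · ♞│6
5│· · ♝ ♘ ♟ · · ·│5
4│· · · · · · · ·│4
3│· · · · · ♘ · ·│3
2│♙ ♙ ♙ ♙ ♙ ♙ ♙ ♙│2
1│♖ · ♗ ♕ ♔ ♗ · ♖│1
  ─────────────────
  a b c d e f g h

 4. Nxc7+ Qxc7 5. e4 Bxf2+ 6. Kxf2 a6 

  a b c d e f g h
  ─────────────────
8│♜ ♞ ♝ · ♚ · · ♜│8
7│· ♟ ♛ ♟ · ♟ ♟ ♟│7
6│♟ · · · · · · ♞│6
5│· · · · ♟ · · ·│5
4│· · · · ♙ · · ·│4
3│· · · · · ♘ · ·│3
2│♙ ♙ ♙ ♙ · ♔ ♙ ♙│2
1│♖ · ♗ ♕ · ♗ · ♖│1
  ─────────────────
  a b c d e f g h

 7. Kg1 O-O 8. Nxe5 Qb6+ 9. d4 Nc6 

  a b c d e f g h
  ─────────────────
8│♜ · ♝ · · ♜ ♚ ·│8
7│· ♟ · ♟ · ♟ ♟ ♟│7
6│♟ ♛ ♞ · · · · ♞│6
5│· · · · ♘ · · ·│5
4│· · · ♙ ♙ · · ·│4
3│· · · · · · · ·│3
2│♙ ♙ ♙ · · · ♙ ♙│2
1│♖ · ♗ ♕ · ♗ ♔ ♖│1
  ─────────────────
  a b c d e f g h

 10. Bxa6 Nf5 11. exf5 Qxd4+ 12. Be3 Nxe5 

  a b c d e f g h
  ─────────────────
8│♜ · ♝ · · ♜ ♚ ·│8
7│· ♟ · ♟ · ♟ ♟ ♟│7
6│♗ · · · · · · ·│6
5│· · · · ♞ ♙ · ·│5
4│· · · ♛ · · · ·│4
3│· · · · ♗ · · ·│3
2│♙ ♙ ♙ · · · ♙ ♙│2
1│♖ · · ♕ · · ♔ ♖│1
  ─────────────────
  a b c d e f g h

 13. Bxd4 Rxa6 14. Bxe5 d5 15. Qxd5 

  a b c d e f g h
  ─────────────────
8│· · ♝ · · ♜ ♚ ·│8
7│· ♟ · · · ♟ ♟ ♟│7
6│♜ · · · · · · ·│6
5│· · · ♕ ♗ ♙ · ·│5
4│· · · · · · · ·│4
3│· · · · · · · ·│3
2│♙ ♙ ♙ · · · ♙ ♙│2
1│♖ · · · · · ♔ ♖│1
  ─────────────────
  a b c d e f g h


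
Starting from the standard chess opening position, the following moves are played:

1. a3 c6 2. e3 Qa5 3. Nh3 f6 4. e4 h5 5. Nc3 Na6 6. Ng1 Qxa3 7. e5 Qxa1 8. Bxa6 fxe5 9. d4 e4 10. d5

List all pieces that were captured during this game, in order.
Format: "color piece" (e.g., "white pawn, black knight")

Tracking captures:
  Qxa3: captured white pawn
  Qxa1: captured white rook
  Bxa6: captured black knight
  fxe5: captured white pawn

white pawn, white rook, black knight, white pawn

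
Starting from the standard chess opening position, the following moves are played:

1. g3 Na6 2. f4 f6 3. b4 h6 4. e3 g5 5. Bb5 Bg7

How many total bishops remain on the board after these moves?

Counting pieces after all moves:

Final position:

  a b c d e f g h
  ─────────────────
8│♜ · ♝ ♛ ♚ · ♞ ♜│8
7│♟ ♟ ♟ ♟ ♟ · ♝ ·│7
6│♞ · · · · ♟ · ♟│6
5│· ♗ · · · · ♟ ·│5
4│· ♙ · · · ♙ · ·│4
3│· · · · ♙ · ♙ ·│3
2│♙ · ♙ ♙ · · · ♙│2
1│♖ ♘ ♗ ♕ ♔ · ♘ ♖│1
  ─────────────────
  a b c d e f g h


4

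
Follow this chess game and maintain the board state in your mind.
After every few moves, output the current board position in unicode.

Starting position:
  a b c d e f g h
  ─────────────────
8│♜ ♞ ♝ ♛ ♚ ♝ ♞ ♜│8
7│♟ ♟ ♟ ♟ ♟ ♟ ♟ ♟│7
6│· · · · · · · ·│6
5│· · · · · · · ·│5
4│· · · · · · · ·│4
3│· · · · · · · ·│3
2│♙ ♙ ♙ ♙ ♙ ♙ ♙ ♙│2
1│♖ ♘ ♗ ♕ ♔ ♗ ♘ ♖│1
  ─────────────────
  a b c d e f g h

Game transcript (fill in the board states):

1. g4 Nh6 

  a b c d e f g h
  ─────────────────
8│♜ ♞ ♝ ♛ ♚ ♝ · ♜│8
7│♟ ♟ ♟ ♟ ♟ ♟ ♟ ♟│7
6│· · · · · · · ♞│6
5│· · · · · · · ·│5
4│· · · · · · ♙ ·│4
3│· · · · · · · ·│3
2│♙ ♙ ♙ ♙ ♙ ♙ · ♙│2
1│♖ ♘ ♗ ♕ ♔ ♗ ♘ ♖│1
  ─────────────────
  a b c d e f g h

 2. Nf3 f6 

  a b c d e f g h
  ─────────────────
8│♜ ♞ ♝ ♛ ♚ ♝ · ♜│8
7│♟ ♟ ♟ ♟ ♟ · ♟ ♟│7
6│· · · · · ♟ · ♞│6
5│· · · · · · · ·│5
4│· · · · · · ♙ ·│4
3│· · · · · ♘ · ·│3
2│♙ ♙ ♙ ♙ ♙ ♙ · ♙│2
1│♖ ♘ ♗ ♕ ♔ ♗ · ♖│1
  ─────────────────
  a b c d e f g h

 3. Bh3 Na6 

  a b c d e f g h
  ─────────────────
8│♜ · ♝ ♛ ♚ ♝ · ♜│8
7│♟ ♟ ♟ ♟ ♟ · ♟ ♟│7
6│♞ · · · · ♟ · ♞│6
5│· · · · · · · ·│5
4│· · · · · · ♙ ·│4
3│· · · · · ♘ · ♗│3
2│♙ ♙ ♙ ♙ ♙ ♙ · ♙│2
1│♖ ♘ ♗ ♕ ♔ · · ♖│1
  ─────────────────
  a b c d e f g h

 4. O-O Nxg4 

  a b c d e f g h
  ─────────────────
8│♜ · ♝ ♛ ♚ ♝ · ♜│8
7│♟ ♟ ♟ ♟ ♟ · ♟ ♟│7
6│♞ · · · · ♟ · ·│6
5│· · · · · · · ·│5
4│· · · · · · ♞ ·│4
3│· · · · · ♘ · ♗│3
2│♙ ♙ ♙ ♙ ♙ ♙ · ♙│2
1│♖ ♘ ♗ ♕ · ♖ ♔ ·│1
  ─────────────────
  a b c d e f g h

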